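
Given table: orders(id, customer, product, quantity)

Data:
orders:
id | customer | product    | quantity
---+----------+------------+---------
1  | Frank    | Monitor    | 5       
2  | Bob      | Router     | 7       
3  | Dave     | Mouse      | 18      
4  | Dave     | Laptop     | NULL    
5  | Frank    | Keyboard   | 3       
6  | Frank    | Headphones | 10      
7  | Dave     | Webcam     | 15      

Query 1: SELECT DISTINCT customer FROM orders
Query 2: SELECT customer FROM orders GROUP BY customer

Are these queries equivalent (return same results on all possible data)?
Yes, equivalent

Both queries return: [('Bob',), ('Dave',), ('Frank',)]

Reason: Both get unique customers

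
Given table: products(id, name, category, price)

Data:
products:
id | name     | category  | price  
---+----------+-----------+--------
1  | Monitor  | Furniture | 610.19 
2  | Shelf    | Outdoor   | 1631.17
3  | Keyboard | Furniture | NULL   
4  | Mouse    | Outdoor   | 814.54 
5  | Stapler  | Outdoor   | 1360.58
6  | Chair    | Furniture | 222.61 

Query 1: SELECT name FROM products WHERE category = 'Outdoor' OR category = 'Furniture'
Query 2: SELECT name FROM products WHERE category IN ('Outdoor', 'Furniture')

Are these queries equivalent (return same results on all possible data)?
Yes, equivalent

Both queries return: [('Chair',), ('Keyboard',), ('Monitor',), ('Mouse',), ('Shelf',), ('Stapler',)]

Reason: OR vs IN are equivalent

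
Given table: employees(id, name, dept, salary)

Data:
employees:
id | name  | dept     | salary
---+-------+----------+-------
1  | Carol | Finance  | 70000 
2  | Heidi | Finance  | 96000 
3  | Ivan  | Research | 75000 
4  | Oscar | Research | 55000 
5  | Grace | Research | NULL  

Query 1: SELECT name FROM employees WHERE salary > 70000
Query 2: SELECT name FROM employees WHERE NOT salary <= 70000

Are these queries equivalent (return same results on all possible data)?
Yes, equivalent

Both queries return: [('Heidi',), ('Ivan',)]

Reason: Both filter salary > 70000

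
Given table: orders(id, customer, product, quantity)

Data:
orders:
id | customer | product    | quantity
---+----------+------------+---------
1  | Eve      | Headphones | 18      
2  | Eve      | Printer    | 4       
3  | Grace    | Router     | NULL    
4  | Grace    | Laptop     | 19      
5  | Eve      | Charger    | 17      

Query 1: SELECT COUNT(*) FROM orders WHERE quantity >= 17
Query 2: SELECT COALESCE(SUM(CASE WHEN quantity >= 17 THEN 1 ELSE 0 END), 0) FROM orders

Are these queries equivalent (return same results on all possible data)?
Yes, equivalent

Both queries return: [(3,)]

Reason: COUNT with WHERE vs conditional SUM (COALESCE handles empty-table NULL)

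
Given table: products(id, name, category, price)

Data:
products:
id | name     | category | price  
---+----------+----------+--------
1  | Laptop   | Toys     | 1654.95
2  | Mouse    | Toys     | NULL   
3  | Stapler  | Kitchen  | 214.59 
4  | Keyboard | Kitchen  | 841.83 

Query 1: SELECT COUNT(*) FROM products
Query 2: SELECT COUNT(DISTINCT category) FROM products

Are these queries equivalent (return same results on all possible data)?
No, not equivalent

Query 1 returns: [(4,)]
Query 2 returns: [(2,)]

Reason: COUNT(*) counts rows, COUNT(DISTINCT category) counts unique categorys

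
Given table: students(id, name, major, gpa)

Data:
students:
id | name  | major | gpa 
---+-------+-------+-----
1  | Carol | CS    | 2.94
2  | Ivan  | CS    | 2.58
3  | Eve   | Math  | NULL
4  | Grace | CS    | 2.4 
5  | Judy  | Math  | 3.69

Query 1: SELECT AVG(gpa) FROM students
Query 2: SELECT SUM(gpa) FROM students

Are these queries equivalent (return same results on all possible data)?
No, not equivalent

Query 1 returns: [(2.9025,)]
Query 2 returns: [(11.61,)]

Reason: AVG vs SUM give different aggregate values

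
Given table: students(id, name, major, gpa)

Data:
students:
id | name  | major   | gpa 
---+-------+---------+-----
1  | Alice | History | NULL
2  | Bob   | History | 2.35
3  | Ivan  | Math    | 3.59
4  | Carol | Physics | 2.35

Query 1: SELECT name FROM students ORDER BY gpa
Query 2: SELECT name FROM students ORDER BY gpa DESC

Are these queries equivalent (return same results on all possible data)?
No, not equivalent

Query 1 returns: [('Alice',), ('Bob',), ('Carol',), ('Ivan',)]
Query 2 returns: [('Ivan',), ('Bob',), ('Carol',), ('Alice',)]

Reason: ASC vs DESC gives opposite ordering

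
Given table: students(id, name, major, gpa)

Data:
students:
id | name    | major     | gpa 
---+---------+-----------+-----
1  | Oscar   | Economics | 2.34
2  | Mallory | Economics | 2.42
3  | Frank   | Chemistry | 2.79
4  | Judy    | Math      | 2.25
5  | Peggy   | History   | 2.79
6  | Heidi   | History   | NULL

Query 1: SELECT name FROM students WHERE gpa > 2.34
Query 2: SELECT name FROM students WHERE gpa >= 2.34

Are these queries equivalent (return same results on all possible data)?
No, not equivalent

Query 1 returns: [('Mallory',), ('Frank',), ('Peggy',)]
Query 2 returns: [('Oscar',), ('Mallory',), ('Frank',), ('Peggy',)]

Reason: > vs >= gives different results when gpa = 2.34 exists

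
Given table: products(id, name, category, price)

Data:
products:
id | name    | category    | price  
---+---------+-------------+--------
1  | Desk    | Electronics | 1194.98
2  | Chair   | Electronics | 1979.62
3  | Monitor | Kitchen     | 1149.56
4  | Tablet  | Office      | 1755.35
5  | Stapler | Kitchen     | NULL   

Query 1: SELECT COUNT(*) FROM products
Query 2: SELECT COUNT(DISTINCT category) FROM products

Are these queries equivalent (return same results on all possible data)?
No, not equivalent

Query 1 returns: [(5,)]
Query 2 returns: [(3,)]

Reason: COUNT(*) counts rows, COUNT(DISTINCT category) counts unique categorys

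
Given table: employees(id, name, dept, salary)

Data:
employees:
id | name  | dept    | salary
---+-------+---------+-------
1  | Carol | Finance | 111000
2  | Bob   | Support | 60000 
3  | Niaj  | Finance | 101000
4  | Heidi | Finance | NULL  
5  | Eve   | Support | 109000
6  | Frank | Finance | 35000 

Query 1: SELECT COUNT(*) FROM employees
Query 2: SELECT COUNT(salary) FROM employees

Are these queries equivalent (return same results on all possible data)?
No, not equivalent

Query 1 returns: [(6,)]
Query 2 returns: [(5,)]

Reason: COUNT(*) includes NULLs, COUNT(column) excludes them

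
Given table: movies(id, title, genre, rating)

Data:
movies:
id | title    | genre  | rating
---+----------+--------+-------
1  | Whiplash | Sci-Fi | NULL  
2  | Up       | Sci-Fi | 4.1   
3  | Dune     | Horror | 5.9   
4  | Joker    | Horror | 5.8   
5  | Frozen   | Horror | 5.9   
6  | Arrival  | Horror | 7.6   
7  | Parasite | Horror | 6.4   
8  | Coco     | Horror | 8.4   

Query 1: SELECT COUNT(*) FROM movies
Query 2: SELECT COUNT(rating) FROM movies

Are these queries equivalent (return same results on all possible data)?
No, not equivalent

Query 1 returns: [(8,)]
Query 2 returns: [(7,)]

Reason: COUNT(*) includes NULLs, COUNT(column) excludes them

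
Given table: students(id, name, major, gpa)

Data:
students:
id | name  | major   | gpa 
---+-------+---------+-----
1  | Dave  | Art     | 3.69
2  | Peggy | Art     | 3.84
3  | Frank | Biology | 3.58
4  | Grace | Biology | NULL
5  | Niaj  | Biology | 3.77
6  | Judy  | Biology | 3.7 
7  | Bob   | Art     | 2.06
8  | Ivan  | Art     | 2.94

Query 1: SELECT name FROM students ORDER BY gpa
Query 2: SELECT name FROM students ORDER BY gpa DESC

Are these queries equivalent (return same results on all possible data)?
No, not equivalent

Query 1 returns: [('Grace',), ('Bob',), ('Ivan',), ('Frank',), ('Dave',), ('Judy',), ('Niaj',), ('Peggy',)]
Query 2 returns: [('Peggy',), ('Niaj',), ('Judy',), ('Dave',), ('Frank',), ('Ivan',), ('Bob',), ('Grace',)]

Reason: ASC vs DESC gives opposite ordering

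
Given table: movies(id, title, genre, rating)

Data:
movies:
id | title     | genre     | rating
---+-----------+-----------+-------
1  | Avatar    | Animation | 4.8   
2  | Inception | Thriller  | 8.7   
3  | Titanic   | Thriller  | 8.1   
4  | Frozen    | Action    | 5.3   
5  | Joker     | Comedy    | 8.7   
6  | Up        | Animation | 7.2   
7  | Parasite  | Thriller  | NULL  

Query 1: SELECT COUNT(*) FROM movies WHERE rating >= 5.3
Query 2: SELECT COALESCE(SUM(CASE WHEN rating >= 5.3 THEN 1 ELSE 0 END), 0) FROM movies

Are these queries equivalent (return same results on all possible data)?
Yes, equivalent

Both queries return: [(5,)]

Reason: COUNT with WHERE vs conditional SUM (COALESCE handles empty-table NULL)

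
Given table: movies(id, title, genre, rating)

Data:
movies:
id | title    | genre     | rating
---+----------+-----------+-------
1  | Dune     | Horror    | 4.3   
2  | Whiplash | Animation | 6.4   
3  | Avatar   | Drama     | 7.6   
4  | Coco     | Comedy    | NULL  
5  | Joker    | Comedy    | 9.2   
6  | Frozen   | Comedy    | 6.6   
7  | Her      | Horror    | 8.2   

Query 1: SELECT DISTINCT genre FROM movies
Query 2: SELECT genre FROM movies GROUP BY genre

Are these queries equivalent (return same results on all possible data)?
Yes, equivalent

Both queries return: [('Animation',), ('Comedy',), ('Drama',), ('Horror',)]

Reason: Both get unique genres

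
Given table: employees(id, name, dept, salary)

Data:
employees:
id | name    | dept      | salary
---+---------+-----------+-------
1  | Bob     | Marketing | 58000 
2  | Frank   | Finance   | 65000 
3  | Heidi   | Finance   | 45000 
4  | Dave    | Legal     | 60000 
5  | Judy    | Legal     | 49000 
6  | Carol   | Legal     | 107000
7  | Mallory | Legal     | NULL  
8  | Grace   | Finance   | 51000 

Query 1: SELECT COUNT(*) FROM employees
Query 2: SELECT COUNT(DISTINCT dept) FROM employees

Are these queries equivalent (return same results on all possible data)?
No, not equivalent

Query 1 returns: [(8,)]
Query 2 returns: [(3,)]

Reason: COUNT(*) counts rows, COUNT(DISTINCT dept) counts unique depts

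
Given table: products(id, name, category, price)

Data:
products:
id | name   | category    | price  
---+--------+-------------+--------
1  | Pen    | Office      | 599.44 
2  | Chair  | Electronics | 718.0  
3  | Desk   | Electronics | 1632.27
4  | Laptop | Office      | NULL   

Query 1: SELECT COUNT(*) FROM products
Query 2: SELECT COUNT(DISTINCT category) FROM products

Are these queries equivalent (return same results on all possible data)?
No, not equivalent

Query 1 returns: [(4,)]
Query 2 returns: [(2,)]

Reason: COUNT(*) counts rows, COUNT(DISTINCT category) counts unique categorys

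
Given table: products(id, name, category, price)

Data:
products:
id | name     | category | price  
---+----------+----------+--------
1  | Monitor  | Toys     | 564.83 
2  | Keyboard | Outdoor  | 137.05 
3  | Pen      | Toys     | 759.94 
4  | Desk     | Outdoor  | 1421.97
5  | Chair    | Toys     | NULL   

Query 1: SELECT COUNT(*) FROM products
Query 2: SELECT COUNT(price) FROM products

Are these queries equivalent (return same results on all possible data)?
No, not equivalent

Query 1 returns: [(5,)]
Query 2 returns: [(4,)]

Reason: COUNT(*) includes NULLs, COUNT(column) excludes them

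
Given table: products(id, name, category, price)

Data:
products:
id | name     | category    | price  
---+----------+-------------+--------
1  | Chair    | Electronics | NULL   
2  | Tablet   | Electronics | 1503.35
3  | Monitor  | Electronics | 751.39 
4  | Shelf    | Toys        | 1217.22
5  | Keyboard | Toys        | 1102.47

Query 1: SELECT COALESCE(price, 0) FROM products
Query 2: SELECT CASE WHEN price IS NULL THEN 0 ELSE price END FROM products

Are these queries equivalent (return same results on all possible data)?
Yes, equivalent

Both queries return: [(0,), (751.39,), (1102.47,), (1217.22,), (1503.35,)]

Reason: COALESCE vs CASE for NULL handling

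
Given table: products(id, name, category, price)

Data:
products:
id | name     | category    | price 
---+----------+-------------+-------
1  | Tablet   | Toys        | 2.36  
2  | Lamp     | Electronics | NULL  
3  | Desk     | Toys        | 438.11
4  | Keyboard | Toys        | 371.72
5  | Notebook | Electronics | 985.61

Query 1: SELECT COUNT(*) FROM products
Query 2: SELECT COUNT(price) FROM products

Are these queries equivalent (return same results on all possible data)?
No, not equivalent

Query 1 returns: [(5,)]
Query 2 returns: [(4,)]

Reason: COUNT(*) includes NULLs, COUNT(column) excludes them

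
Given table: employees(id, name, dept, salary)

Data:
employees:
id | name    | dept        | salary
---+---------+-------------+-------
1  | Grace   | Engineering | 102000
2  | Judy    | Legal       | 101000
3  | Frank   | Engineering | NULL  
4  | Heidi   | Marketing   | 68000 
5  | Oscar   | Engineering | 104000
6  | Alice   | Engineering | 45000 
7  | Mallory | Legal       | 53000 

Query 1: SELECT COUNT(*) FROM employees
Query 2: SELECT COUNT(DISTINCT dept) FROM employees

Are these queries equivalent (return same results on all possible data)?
No, not equivalent

Query 1 returns: [(7,)]
Query 2 returns: [(3,)]

Reason: COUNT(*) counts rows, COUNT(DISTINCT dept) counts unique depts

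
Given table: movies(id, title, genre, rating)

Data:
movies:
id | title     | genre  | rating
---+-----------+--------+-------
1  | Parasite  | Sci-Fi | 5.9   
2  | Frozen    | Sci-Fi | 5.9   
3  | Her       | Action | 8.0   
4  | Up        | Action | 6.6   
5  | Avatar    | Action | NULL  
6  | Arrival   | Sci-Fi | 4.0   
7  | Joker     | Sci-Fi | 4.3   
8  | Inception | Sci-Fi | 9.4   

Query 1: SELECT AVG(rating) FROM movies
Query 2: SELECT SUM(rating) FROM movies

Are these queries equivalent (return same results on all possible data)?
No, not equivalent

Query 1 returns: [(6.3,)]
Query 2 returns: [(44.1,)]

Reason: AVG vs SUM give different aggregate values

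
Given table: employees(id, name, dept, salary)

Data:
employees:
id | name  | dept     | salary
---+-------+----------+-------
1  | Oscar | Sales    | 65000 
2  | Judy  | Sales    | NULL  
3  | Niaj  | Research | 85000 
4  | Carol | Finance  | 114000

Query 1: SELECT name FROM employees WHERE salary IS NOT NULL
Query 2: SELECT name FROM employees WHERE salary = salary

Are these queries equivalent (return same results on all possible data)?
Yes, equivalent

Both queries return: [('Carol',), ('Niaj',), ('Oscar',)]

Reason: IS NOT NULL vs self-equality (both exclude NULLs)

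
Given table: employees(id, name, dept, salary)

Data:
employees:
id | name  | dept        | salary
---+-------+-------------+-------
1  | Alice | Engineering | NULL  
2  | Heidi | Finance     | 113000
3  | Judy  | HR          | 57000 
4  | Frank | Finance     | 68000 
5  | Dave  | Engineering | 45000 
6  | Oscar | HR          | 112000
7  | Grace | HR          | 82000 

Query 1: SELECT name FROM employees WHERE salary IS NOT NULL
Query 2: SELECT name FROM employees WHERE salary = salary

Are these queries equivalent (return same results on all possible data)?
Yes, equivalent

Both queries return: [('Dave',), ('Frank',), ('Grace',), ('Heidi',), ('Judy',), ('Oscar',)]

Reason: IS NOT NULL vs self-equality (both exclude NULLs)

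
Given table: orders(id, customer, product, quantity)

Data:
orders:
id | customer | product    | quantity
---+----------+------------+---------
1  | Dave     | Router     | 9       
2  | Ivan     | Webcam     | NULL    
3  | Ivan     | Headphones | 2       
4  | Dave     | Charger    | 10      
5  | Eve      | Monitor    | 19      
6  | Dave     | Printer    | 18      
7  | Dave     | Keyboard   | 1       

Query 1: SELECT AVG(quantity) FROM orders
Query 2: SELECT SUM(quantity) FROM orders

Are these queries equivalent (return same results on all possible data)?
No, not equivalent

Query 1 returns: [(9.833333333333334,)]
Query 2 returns: [(59,)]

Reason: AVG vs SUM give different aggregate values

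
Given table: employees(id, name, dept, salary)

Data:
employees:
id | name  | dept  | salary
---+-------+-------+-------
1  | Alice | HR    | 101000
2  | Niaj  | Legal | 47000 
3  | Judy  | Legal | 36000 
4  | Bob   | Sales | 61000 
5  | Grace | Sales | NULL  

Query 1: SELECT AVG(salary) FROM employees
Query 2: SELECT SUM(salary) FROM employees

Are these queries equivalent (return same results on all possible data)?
No, not equivalent

Query 1 returns: [(61250.0,)]
Query 2 returns: [(245000,)]

Reason: AVG vs SUM give different aggregate values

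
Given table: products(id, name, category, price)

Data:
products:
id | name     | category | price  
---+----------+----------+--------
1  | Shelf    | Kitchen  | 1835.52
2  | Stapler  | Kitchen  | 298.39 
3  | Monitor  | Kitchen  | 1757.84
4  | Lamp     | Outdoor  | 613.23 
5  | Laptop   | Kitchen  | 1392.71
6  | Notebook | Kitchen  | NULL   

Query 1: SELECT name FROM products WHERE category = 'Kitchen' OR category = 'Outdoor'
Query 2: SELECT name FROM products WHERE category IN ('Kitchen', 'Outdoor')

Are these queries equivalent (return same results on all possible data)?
Yes, equivalent

Both queries return: [('Lamp',), ('Laptop',), ('Monitor',), ('Notebook',), ('Shelf',), ('Stapler',)]

Reason: OR vs IN are equivalent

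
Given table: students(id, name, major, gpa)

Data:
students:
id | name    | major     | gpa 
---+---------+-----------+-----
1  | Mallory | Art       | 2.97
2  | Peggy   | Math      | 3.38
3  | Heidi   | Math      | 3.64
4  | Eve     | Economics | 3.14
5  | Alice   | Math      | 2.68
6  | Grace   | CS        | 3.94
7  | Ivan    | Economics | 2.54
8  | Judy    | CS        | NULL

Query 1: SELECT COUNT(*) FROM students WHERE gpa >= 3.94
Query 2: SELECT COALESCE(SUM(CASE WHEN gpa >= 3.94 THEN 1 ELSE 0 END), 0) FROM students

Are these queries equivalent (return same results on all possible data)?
Yes, equivalent

Both queries return: [(1,)]

Reason: COUNT with WHERE vs conditional SUM (COALESCE handles empty-table NULL)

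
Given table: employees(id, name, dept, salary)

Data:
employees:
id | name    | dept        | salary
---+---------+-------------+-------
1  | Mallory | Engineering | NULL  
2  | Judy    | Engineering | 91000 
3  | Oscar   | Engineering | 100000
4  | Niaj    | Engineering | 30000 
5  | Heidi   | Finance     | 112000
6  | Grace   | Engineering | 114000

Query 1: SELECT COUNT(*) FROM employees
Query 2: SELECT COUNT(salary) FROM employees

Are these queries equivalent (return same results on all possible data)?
No, not equivalent

Query 1 returns: [(6,)]
Query 2 returns: [(5,)]

Reason: COUNT(*) includes NULLs, COUNT(column) excludes them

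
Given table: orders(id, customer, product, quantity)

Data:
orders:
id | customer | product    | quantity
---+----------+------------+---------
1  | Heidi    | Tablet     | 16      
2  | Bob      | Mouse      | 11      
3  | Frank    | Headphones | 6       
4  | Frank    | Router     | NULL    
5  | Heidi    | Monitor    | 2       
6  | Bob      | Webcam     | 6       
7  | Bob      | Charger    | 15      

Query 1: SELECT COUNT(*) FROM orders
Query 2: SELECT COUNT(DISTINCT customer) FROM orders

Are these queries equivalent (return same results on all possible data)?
No, not equivalent

Query 1 returns: [(7,)]
Query 2 returns: [(3,)]

Reason: COUNT(*) counts rows, COUNT(DISTINCT customer) counts unique customers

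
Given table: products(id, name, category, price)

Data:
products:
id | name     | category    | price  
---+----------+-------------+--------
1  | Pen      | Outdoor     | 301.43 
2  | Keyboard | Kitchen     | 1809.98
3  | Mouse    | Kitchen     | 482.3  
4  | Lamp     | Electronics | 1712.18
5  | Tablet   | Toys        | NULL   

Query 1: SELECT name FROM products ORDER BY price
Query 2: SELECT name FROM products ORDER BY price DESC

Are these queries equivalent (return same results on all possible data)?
No, not equivalent

Query 1 returns: [('Tablet',), ('Pen',), ('Mouse',), ('Lamp',), ('Keyboard',)]
Query 2 returns: [('Keyboard',), ('Lamp',), ('Mouse',), ('Pen',), ('Tablet',)]

Reason: ASC vs DESC gives opposite ordering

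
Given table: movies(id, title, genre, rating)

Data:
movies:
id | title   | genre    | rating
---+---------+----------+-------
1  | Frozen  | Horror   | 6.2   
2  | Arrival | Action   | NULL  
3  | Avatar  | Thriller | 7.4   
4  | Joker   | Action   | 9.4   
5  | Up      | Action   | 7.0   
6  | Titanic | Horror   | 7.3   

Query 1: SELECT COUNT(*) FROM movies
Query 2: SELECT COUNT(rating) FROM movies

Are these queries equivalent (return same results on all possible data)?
No, not equivalent

Query 1 returns: [(6,)]
Query 2 returns: [(5,)]

Reason: COUNT(*) includes NULLs, COUNT(column) excludes them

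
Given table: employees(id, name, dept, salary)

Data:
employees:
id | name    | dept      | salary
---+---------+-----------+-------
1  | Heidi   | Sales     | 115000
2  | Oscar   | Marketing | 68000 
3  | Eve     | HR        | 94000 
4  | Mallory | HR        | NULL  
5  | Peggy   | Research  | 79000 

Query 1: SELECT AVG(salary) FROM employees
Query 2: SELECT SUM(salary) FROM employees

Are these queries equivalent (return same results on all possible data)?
No, not equivalent

Query 1 returns: [(89000.0,)]
Query 2 returns: [(356000,)]

Reason: AVG vs SUM give different aggregate values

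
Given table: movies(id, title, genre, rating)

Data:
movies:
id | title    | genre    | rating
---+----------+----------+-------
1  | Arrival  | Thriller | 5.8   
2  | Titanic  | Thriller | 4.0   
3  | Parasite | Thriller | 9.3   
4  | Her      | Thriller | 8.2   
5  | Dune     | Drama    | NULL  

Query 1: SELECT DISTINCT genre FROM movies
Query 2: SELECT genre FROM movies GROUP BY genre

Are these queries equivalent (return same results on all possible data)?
Yes, equivalent

Both queries return: [('Drama',), ('Thriller',)]

Reason: Both get unique genres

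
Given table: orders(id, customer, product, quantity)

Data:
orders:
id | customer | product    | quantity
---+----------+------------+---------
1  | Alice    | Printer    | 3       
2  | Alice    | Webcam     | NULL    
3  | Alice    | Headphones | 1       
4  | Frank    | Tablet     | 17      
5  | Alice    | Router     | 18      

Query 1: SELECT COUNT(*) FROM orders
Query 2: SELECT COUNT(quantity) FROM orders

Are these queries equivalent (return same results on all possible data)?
No, not equivalent

Query 1 returns: [(5,)]
Query 2 returns: [(4,)]

Reason: COUNT(*) includes NULLs, COUNT(column) excludes them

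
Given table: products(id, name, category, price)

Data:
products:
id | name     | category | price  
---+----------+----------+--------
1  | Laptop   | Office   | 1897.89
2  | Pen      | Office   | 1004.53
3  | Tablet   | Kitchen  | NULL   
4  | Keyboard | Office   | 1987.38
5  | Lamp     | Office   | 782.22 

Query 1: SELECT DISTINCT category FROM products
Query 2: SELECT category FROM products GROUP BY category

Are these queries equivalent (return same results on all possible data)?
Yes, equivalent

Both queries return: [('Kitchen',), ('Office',)]

Reason: Both get unique categorys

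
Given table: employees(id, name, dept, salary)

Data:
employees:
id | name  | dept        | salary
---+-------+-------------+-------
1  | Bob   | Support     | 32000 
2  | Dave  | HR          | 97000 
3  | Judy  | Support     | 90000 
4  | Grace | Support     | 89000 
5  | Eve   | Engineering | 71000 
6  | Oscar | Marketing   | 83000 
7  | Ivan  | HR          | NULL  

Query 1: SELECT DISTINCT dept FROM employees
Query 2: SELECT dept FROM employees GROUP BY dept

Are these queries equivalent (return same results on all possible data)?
Yes, equivalent

Both queries return: [('Engineering',), ('HR',), ('Marketing',), ('Support',)]

Reason: Both get unique depts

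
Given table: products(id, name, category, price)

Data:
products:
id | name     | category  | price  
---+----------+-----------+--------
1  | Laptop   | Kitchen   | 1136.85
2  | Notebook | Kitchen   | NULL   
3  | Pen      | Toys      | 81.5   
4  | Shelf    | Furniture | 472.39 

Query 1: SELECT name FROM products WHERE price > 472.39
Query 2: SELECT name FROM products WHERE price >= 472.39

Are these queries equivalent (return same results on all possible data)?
No, not equivalent

Query 1 returns: [('Laptop',)]
Query 2 returns: [('Laptop',), ('Shelf',)]

Reason: > vs >= gives different results when price = 472.39 exists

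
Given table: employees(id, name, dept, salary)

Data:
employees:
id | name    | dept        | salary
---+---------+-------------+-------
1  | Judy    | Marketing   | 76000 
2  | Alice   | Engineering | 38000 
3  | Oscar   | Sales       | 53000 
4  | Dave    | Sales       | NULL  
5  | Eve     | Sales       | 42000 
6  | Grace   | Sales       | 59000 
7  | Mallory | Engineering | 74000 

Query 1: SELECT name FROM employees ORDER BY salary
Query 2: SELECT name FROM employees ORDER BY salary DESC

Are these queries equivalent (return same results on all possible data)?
No, not equivalent

Query 1 returns: [('Dave',), ('Alice',), ('Eve',), ('Oscar',), ('Grace',), ('Mallory',), ('Judy',)]
Query 2 returns: [('Judy',), ('Mallory',), ('Grace',), ('Oscar',), ('Eve',), ('Alice',), ('Dave',)]

Reason: ASC vs DESC gives opposite ordering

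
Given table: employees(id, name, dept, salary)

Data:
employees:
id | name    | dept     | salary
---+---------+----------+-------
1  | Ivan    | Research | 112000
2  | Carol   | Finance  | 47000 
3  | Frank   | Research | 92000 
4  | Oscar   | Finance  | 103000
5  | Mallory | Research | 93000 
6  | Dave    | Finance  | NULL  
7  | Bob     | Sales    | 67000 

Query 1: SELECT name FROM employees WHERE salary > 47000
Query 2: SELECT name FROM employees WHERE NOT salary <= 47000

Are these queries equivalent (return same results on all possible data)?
Yes, equivalent

Both queries return: [('Bob',), ('Frank',), ('Ivan',), ('Mallory',), ('Oscar',)]

Reason: Both filter salary > 47000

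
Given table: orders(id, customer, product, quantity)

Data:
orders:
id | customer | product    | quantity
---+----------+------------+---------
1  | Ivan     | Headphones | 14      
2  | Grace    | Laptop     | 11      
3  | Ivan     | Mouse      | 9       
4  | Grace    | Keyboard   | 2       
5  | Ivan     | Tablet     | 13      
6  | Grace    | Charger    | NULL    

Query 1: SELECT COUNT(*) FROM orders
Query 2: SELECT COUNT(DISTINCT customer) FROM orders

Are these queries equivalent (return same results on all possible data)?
No, not equivalent

Query 1 returns: [(6,)]
Query 2 returns: [(2,)]

Reason: COUNT(*) counts rows, COUNT(DISTINCT customer) counts unique customers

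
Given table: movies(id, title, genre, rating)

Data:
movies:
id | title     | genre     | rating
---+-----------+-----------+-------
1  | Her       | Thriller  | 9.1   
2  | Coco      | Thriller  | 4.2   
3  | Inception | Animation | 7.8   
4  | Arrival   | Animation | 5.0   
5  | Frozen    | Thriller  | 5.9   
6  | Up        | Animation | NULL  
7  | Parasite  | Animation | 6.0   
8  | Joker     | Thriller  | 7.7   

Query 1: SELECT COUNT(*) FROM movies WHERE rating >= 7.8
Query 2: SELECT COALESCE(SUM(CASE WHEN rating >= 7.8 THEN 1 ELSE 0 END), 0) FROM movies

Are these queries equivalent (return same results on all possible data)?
Yes, equivalent

Both queries return: [(2,)]

Reason: COUNT with WHERE vs conditional SUM (COALESCE handles empty-table NULL)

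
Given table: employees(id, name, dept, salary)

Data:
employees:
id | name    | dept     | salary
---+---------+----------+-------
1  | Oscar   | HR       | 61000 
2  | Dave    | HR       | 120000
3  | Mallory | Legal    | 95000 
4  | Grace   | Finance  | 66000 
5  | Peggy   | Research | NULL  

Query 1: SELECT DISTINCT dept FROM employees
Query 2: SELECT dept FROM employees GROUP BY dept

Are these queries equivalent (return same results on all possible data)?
Yes, equivalent

Both queries return: [('Finance',), ('HR',), ('Legal',), ('Research',)]

Reason: Both get unique depts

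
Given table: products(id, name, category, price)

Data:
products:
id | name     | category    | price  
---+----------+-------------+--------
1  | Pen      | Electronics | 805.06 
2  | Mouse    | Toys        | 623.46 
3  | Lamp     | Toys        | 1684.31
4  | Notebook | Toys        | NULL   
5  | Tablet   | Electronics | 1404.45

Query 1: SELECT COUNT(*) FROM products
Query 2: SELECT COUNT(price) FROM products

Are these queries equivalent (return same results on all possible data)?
No, not equivalent

Query 1 returns: [(5,)]
Query 2 returns: [(4,)]

Reason: COUNT(*) includes NULLs, COUNT(column) excludes them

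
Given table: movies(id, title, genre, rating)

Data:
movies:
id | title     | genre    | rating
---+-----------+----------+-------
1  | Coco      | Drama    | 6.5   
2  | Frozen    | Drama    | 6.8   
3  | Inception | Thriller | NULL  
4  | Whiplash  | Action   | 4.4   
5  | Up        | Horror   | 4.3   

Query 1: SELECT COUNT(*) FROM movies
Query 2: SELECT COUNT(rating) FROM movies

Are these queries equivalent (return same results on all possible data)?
No, not equivalent

Query 1 returns: [(5,)]
Query 2 returns: [(4,)]

Reason: COUNT(*) includes NULLs, COUNT(column) excludes them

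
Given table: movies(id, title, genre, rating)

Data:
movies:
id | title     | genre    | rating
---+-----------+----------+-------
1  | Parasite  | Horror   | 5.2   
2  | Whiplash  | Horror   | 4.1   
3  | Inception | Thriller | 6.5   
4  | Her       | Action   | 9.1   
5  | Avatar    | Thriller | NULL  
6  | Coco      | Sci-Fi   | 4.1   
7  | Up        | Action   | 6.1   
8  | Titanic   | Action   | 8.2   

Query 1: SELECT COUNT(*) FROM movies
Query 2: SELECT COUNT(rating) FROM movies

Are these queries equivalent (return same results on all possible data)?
No, not equivalent

Query 1 returns: [(8,)]
Query 2 returns: [(7,)]

Reason: COUNT(*) includes NULLs, COUNT(column) excludes them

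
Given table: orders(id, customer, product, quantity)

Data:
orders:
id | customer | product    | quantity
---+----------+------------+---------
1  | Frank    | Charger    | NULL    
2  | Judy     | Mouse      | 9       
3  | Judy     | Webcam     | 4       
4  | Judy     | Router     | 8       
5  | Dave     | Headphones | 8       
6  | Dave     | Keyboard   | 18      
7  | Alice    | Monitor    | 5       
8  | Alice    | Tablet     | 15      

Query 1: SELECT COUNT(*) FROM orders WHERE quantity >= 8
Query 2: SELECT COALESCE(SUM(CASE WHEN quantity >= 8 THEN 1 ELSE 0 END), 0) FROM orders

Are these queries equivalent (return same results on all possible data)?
Yes, equivalent

Both queries return: [(5,)]

Reason: COUNT with WHERE vs conditional SUM (COALESCE handles empty-table NULL)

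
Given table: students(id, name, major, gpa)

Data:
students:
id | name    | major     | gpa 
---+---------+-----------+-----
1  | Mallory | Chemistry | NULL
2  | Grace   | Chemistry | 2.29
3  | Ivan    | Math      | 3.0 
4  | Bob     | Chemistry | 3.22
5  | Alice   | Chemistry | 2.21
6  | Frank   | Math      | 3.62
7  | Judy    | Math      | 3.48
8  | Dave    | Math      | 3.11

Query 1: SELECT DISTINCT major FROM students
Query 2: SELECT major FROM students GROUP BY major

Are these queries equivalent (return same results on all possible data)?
Yes, equivalent

Both queries return: [('Chemistry',), ('Math',)]

Reason: Both get unique majors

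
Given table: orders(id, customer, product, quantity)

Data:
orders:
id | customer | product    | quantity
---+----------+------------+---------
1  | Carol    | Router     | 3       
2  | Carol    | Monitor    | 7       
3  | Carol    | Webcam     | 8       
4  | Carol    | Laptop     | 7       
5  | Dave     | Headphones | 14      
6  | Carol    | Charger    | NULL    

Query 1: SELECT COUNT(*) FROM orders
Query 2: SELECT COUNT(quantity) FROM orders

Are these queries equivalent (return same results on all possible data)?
No, not equivalent

Query 1 returns: [(6,)]
Query 2 returns: [(5,)]

Reason: COUNT(*) includes NULLs, COUNT(column) excludes them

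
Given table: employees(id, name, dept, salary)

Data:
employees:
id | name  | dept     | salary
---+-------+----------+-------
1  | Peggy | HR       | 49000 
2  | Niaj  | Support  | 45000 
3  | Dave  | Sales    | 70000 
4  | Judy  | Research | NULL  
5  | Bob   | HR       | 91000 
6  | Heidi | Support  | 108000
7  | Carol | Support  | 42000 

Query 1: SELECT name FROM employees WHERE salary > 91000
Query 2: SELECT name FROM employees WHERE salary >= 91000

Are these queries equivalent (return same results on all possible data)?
No, not equivalent

Query 1 returns: [('Heidi',)]
Query 2 returns: [('Bob',), ('Heidi',)]

Reason: > vs >= gives different results when salary = 91000 exists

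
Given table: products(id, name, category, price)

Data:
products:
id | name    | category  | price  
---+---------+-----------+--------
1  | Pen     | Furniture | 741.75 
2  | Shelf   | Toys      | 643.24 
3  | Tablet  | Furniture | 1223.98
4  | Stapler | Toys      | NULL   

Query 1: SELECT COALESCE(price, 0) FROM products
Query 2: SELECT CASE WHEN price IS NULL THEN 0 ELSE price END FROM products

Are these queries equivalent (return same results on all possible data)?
Yes, equivalent

Both queries return: [(0,), (643.24,), (741.75,), (1223.98,)]

Reason: COALESCE vs CASE for NULL handling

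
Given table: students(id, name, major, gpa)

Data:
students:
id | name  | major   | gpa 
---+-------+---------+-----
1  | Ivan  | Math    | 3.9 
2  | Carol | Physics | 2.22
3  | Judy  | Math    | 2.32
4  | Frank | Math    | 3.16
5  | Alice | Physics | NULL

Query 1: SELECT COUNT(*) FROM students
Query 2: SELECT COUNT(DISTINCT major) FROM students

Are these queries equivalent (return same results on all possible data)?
No, not equivalent

Query 1 returns: [(5,)]
Query 2 returns: [(2,)]

Reason: COUNT(*) counts rows, COUNT(DISTINCT major) counts unique majors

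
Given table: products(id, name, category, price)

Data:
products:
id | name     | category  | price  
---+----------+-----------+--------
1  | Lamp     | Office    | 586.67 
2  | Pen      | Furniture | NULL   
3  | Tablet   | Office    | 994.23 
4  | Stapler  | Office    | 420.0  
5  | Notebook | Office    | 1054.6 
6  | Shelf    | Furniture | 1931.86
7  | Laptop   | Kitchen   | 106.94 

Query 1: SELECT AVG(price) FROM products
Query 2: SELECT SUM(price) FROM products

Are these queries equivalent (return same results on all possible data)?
No, not equivalent

Query 1 returns: [(849.0500000000001,)]
Query 2 returns: [(5094.3,)]

Reason: AVG vs SUM give different aggregate values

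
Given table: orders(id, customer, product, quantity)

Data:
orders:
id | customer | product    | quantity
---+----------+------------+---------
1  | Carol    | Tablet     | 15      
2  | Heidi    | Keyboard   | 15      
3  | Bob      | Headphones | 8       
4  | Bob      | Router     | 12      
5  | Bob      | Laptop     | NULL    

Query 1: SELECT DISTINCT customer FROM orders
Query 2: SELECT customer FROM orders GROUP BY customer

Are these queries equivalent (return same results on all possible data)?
Yes, equivalent

Both queries return: [('Bob',), ('Carol',), ('Heidi',)]

Reason: Both get unique customers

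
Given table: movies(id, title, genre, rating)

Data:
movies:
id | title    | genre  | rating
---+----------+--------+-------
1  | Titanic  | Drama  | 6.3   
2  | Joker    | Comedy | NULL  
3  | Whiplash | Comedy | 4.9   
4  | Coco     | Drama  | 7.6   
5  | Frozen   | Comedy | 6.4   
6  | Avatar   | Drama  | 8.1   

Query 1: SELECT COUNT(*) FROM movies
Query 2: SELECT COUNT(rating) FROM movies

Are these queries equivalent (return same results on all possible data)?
No, not equivalent

Query 1 returns: [(6,)]
Query 2 returns: [(5,)]

Reason: COUNT(*) includes NULLs, COUNT(column) excludes them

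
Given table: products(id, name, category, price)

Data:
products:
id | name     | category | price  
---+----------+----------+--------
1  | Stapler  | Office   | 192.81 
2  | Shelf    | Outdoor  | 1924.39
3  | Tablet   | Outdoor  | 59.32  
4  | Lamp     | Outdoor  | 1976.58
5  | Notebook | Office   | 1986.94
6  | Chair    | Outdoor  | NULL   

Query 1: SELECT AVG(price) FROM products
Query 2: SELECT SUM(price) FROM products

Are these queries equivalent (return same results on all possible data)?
No, not equivalent

Query 1 returns: [(1228.008,)]
Query 2 returns: [(6140.04,)]

Reason: AVG vs SUM give different aggregate values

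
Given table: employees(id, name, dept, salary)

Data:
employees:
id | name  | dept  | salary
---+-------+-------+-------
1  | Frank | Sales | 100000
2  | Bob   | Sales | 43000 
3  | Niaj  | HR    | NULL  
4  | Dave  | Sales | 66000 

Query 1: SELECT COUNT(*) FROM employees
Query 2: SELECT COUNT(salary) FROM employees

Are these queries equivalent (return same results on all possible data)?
No, not equivalent

Query 1 returns: [(4,)]
Query 2 returns: [(3,)]

Reason: COUNT(*) includes NULLs, COUNT(column) excludes them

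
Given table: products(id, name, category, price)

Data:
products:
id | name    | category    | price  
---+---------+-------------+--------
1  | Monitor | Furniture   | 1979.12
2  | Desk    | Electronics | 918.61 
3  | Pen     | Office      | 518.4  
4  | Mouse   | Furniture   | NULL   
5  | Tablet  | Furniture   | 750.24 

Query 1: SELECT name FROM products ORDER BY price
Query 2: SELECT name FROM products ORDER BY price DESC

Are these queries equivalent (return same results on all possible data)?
No, not equivalent

Query 1 returns: [('Mouse',), ('Pen',), ('Tablet',), ('Desk',), ('Monitor',)]
Query 2 returns: [('Monitor',), ('Desk',), ('Tablet',), ('Pen',), ('Mouse',)]

Reason: ASC vs DESC gives opposite ordering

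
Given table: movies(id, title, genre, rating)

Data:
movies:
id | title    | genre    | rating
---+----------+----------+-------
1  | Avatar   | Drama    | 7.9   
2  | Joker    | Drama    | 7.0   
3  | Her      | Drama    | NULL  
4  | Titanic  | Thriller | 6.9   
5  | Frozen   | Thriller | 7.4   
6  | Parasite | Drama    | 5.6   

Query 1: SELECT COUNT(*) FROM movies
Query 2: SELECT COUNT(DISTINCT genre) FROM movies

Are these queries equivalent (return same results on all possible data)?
No, not equivalent

Query 1 returns: [(6,)]
Query 2 returns: [(2,)]

Reason: COUNT(*) counts rows, COUNT(DISTINCT genre) counts unique genres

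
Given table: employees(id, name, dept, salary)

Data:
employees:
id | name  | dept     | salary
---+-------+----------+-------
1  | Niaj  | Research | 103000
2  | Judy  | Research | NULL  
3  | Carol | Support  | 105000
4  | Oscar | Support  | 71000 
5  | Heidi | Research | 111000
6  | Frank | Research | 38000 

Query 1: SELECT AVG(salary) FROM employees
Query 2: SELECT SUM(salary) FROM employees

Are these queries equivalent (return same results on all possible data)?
No, not equivalent

Query 1 returns: [(85600.0,)]
Query 2 returns: [(428000,)]

Reason: AVG vs SUM give different aggregate values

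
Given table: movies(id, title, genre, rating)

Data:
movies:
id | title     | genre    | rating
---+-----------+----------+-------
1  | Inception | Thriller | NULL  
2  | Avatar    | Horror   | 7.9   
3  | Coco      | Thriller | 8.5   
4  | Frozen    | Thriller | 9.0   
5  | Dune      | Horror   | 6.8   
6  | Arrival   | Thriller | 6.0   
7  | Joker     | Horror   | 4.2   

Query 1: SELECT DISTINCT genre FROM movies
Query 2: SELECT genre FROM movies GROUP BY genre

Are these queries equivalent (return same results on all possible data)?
Yes, equivalent

Both queries return: [('Horror',), ('Thriller',)]

Reason: Both get unique genres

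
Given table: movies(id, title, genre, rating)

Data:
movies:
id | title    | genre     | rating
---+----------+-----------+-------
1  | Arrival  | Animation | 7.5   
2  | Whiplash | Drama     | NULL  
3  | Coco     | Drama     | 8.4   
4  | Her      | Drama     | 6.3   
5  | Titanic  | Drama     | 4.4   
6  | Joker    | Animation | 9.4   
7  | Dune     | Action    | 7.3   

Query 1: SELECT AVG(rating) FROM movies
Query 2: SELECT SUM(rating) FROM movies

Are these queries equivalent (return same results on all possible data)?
No, not equivalent

Query 1 returns: [(7.216666666666666,)]
Query 2 returns: [(43.3,)]

Reason: AVG vs SUM give different aggregate values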